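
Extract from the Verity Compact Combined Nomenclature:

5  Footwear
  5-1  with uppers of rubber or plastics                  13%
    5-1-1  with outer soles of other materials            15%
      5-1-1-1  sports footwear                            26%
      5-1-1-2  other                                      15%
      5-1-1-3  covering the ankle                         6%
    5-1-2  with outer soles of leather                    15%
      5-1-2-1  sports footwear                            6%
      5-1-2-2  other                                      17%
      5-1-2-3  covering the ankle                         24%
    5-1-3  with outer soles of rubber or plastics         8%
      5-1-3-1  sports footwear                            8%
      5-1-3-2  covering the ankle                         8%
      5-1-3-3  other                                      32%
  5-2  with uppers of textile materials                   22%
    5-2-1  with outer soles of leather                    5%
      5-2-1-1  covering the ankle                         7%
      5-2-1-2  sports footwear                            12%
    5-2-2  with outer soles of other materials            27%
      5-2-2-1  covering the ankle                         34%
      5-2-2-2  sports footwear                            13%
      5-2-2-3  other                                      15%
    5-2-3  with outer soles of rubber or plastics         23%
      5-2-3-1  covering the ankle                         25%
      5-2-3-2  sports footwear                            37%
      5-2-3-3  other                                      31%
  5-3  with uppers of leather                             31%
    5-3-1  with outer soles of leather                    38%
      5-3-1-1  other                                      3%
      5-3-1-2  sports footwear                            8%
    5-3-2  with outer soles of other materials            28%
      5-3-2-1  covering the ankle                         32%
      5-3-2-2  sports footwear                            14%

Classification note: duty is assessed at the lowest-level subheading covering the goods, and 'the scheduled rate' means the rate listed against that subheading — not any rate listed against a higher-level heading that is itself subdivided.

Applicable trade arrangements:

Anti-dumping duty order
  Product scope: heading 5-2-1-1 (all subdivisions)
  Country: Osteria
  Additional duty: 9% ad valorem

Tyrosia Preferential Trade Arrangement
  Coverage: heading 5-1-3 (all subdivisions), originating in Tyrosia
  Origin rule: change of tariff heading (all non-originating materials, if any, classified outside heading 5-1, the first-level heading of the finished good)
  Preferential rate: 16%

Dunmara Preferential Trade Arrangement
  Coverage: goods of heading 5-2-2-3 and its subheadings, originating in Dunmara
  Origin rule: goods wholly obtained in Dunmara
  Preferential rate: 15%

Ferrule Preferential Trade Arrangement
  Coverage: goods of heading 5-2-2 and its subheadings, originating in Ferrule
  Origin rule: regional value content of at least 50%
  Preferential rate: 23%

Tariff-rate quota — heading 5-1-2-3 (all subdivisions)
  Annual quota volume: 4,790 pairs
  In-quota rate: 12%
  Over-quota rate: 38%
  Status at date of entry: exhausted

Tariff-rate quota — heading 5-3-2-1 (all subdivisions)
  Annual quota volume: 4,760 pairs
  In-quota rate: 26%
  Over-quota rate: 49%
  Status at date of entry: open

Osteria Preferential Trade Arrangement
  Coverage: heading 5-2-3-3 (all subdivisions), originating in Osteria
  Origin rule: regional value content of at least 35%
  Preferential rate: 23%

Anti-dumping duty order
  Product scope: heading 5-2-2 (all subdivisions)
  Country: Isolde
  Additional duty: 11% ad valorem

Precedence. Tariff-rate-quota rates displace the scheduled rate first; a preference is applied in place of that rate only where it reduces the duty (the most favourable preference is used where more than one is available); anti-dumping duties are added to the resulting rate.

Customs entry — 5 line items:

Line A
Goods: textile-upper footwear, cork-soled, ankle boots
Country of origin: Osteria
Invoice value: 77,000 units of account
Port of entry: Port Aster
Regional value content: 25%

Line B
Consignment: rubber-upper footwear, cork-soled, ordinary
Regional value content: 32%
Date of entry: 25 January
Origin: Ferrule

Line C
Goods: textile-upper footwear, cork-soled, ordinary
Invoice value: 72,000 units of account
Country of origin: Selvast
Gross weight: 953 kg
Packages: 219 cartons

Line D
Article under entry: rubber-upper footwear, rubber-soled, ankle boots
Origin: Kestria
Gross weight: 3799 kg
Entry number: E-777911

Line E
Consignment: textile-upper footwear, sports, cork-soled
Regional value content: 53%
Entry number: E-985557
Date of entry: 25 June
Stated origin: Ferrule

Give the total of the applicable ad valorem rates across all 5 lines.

85%

Line A: textile-upper → 5-2; cork-soled → 5-2-2; ankle boots → 5-2-2-1. Scheduled 34%. Osteria agreement on 5-2-3-3: 5-2-2-1 not covered. → 34%.
Line B: rubber-upper → 5-1; cork-soled → 5-1-1; ordinary → 5-1-1-2. Scheduled 15%. Ferrule agreement on 5-2-2: 5-1-1-2 not covered. → 15%.
Line C: textile-upper → 5-2; cork-soled → 5-2-2; ordinary → 5-2-2-3. Scheduled 15%. No special measure applies. → 15%.
Line D: rubber-upper → 5-1; rubber-soled → 5-1-3; ankle boots → 5-1-3-2. Scheduled 8%. No special measure applies. → 8%.
Line E: textile-upper → 5-2; cork-soled → 5-2-2; sports → 5-2-2-2. Scheduled 13%. Ferrule agreement on 5-2-2: RVC ≥ 50% → 23% available; preference 23% not lower than 13% → no reduction. → 13%.
Sum: 34% + 15% + 15% + 8% + 13% = 85%.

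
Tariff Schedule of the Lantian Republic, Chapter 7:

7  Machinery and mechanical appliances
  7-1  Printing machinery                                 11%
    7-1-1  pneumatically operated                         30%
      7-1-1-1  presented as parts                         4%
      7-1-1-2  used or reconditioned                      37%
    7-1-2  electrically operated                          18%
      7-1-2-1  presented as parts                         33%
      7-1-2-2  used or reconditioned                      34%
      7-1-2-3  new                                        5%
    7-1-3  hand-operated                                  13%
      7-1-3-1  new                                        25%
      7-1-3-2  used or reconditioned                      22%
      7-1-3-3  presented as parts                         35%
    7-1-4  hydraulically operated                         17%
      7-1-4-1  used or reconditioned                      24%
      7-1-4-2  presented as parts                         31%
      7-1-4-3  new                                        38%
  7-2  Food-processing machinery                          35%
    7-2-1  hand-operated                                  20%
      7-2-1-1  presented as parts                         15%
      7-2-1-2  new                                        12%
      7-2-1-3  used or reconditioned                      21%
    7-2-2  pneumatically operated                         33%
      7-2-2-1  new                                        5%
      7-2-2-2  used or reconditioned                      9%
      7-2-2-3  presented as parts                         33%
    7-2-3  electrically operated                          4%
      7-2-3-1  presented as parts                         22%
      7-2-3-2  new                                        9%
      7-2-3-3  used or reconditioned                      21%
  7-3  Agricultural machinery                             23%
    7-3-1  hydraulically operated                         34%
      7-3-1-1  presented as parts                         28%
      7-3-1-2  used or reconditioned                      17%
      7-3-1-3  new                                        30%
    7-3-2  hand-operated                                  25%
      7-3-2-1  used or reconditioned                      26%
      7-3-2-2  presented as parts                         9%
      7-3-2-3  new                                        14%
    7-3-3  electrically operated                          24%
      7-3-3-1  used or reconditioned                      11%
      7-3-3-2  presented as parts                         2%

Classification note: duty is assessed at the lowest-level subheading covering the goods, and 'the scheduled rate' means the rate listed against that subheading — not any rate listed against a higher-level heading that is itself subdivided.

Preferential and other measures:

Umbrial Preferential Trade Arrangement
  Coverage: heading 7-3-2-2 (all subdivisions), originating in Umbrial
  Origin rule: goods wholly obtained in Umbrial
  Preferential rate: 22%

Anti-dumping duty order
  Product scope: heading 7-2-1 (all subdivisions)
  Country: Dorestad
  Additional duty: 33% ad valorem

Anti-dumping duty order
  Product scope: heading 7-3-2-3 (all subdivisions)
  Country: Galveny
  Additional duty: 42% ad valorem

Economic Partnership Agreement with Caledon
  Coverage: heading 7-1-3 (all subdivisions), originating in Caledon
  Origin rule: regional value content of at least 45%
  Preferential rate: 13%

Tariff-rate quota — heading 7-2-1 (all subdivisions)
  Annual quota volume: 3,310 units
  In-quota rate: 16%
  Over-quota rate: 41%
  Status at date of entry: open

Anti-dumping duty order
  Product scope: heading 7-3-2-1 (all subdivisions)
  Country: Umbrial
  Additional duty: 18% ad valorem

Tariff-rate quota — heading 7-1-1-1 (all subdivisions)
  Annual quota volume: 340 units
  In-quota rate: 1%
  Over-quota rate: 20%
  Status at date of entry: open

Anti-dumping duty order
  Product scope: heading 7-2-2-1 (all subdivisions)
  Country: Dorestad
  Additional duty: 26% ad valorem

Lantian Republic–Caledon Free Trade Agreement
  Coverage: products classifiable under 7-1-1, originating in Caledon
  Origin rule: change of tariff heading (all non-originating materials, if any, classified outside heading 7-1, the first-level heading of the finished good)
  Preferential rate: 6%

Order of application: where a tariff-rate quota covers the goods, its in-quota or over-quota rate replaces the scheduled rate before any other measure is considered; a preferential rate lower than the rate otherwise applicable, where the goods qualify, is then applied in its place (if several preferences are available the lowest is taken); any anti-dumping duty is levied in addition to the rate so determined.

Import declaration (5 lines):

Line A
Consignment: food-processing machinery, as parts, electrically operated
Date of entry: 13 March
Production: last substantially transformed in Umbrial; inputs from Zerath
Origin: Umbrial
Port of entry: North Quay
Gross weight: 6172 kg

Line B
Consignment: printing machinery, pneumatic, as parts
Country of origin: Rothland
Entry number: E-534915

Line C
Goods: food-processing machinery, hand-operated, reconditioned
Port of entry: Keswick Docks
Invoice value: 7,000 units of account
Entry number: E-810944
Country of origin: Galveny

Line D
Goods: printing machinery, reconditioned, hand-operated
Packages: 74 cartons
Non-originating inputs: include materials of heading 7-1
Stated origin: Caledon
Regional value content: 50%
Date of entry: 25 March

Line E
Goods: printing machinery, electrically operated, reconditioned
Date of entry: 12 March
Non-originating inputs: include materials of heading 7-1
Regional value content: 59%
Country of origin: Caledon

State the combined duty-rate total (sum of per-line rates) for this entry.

Line A: food-processing → 7-2; electrically operated → 7-2-3; as parts → 7-2-3-1. Scheduled 22%. Umbrial agreement on 7-3-2-2: 7-2-3-1 not covered. → 22%.
Line B: printing → 7-1; pneumatic → 7-1-1; as parts → 7-1-1-1. Scheduled 4%. quota on 7-1-1-1 open → in-quota 1%. → 1%.
Line C: food-processing → 7-2; hand-operated → 7-2-1; reconditioned → 7-2-1-3. Scheduled 21%. quota on 7-2-1 open → in-quota 16%. → 16%.
Line D: printing → 7-1; hand-operated → 7-1-3; reconditioned → 7-1-3-2. Scheduled 22%. Caledon agreement on 7-1-3: RVC ≥ 45% → 13% available; Caledon agreement on 7-1-1: 7-1-3-2 not covered; preferential 13%. → 13%.
Line E: printing → 7-1; electrically operated → 7-1-2; reconditioned → 7-1-2-2. Scheduled 34%. Caledon agreement on 7-1-3: 7-1-2-2 not covered; Caledon agreement on 7-1-1: 7-1-2-2 not covered. → 34%.
Sum: 22% + 1% + 16% + 13% + 34% = 86%.

86%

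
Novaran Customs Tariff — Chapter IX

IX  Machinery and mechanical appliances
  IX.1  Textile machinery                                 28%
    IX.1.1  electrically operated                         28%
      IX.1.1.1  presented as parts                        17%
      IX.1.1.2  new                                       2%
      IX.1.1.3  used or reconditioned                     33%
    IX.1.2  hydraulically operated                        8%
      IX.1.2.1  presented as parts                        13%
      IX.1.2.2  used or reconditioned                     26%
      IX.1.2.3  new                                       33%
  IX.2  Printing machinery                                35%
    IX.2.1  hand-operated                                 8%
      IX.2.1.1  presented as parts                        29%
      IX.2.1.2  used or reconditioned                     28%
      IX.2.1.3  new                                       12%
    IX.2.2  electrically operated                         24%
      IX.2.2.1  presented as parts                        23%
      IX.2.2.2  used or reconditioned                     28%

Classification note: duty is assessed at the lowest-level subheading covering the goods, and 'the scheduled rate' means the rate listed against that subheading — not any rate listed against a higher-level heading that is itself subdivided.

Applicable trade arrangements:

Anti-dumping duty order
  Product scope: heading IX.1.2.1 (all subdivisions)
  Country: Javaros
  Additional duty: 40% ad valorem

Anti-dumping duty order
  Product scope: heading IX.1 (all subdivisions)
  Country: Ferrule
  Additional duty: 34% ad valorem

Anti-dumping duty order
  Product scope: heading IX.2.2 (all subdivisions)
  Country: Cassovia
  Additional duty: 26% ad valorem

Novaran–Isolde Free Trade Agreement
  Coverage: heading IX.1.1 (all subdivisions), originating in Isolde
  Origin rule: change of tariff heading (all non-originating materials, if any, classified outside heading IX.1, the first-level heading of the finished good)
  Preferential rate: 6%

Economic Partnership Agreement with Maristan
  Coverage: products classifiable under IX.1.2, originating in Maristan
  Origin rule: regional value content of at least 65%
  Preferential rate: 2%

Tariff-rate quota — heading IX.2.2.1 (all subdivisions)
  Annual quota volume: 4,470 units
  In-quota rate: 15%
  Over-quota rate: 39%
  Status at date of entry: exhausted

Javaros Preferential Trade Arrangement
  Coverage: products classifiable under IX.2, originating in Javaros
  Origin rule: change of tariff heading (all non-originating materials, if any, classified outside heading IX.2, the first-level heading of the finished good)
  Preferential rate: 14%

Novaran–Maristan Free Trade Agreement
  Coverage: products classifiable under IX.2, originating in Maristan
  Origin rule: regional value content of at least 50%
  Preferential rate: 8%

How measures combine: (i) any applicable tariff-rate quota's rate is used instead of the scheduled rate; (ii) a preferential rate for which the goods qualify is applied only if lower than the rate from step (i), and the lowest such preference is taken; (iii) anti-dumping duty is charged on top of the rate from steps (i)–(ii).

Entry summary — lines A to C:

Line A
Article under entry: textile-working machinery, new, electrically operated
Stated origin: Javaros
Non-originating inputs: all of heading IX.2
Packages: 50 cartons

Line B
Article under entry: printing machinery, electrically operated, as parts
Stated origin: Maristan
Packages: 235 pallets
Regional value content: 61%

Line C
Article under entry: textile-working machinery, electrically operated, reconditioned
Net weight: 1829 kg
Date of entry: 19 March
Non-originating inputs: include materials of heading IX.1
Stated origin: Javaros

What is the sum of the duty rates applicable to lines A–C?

Line A: textile-working → IX.1; electrically operated → IX.1.1; new → IX.1.1.2. Scheduled 2%. Javaros agreement on IX.2: IX.1.1.2 not covered. → 2%.
Line B: printing → IX.2; electrically operated → IX.2.2; as parts → IX.2.2.1. Scheduled 23%. quota on IX.2.2.1 exhausted → over-quota 39%; Maristan agreement on IX.1.2: IX.2.2.1 not covered; Maristan agreement on IX.2: RVC ≥ 50% → 8% available; preferential 8%. → 8%.
Line C: textile-working → IX.1; electrically operated → IX.1.1; reconditioned → IX.1.1.3. Scheduled 33%. Javaros agreement on IX.2: IX.1.1.3 not covered. → 33%.
Sum: 2% + 8% + 33% = 43%.

43%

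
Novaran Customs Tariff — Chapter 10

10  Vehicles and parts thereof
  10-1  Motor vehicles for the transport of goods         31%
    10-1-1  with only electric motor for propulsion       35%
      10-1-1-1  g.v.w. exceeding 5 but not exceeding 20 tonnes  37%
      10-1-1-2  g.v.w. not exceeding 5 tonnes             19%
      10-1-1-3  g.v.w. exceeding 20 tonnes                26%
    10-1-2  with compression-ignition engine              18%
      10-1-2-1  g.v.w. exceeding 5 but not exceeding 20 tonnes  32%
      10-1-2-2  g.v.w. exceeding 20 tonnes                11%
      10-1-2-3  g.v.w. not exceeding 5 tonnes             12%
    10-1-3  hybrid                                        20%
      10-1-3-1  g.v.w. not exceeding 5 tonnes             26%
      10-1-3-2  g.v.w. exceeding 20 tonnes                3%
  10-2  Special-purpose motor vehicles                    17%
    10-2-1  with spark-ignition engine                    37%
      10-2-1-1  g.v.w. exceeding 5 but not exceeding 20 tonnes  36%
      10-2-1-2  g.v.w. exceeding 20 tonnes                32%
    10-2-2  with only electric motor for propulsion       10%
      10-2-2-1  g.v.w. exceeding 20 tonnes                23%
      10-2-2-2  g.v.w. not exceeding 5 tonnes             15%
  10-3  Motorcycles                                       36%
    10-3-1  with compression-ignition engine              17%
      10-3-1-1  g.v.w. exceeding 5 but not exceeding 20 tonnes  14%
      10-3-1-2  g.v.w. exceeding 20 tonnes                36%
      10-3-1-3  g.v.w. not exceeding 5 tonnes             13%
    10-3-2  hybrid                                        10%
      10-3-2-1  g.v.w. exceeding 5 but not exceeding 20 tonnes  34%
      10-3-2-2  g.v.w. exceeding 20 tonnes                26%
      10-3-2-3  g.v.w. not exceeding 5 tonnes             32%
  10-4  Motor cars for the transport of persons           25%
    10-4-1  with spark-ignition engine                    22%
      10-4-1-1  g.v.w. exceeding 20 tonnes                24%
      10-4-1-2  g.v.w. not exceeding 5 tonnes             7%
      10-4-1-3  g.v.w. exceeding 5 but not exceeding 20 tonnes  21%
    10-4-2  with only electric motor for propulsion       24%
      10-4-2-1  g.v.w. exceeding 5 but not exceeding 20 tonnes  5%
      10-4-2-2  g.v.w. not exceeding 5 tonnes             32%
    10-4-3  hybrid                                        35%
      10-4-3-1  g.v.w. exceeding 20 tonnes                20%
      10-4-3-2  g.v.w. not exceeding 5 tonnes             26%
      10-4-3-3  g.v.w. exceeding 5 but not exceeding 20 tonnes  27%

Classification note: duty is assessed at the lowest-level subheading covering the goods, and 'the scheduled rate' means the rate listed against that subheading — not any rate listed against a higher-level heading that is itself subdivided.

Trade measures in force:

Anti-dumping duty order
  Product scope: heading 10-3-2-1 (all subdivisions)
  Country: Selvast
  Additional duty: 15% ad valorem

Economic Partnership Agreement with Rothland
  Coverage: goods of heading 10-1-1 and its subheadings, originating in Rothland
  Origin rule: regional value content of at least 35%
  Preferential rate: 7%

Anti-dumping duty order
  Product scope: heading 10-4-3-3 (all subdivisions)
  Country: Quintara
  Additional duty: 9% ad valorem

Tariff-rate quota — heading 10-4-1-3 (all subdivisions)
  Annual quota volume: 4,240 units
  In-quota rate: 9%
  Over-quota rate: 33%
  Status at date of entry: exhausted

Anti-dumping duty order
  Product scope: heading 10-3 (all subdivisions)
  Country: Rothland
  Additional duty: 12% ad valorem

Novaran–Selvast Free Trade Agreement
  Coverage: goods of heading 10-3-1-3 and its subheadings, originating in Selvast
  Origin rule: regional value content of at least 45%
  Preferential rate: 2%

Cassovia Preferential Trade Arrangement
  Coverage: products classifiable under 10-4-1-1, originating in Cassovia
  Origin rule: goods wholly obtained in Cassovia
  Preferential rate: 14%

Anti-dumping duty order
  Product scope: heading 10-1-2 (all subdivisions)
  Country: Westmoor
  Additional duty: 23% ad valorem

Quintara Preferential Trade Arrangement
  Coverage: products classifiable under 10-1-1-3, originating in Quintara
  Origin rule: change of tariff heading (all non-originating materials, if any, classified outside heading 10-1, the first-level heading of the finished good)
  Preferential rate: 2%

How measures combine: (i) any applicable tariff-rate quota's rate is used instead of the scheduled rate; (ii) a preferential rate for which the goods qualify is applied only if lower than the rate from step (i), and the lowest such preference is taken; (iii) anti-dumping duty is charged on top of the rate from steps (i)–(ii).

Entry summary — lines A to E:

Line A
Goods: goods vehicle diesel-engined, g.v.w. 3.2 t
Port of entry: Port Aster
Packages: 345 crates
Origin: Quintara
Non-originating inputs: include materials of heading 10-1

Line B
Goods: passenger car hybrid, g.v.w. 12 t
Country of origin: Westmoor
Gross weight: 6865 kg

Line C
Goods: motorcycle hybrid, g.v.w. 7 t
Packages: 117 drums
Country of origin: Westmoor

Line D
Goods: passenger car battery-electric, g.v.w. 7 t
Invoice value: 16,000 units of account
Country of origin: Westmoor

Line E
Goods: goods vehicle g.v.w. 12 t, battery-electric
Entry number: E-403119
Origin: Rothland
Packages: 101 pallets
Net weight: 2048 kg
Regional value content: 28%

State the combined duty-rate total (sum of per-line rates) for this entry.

115%

Line A: goods vehicle → 10-1; diesel-engined → 10-1-2; g.v.w. 3.2 t → 10-1-2-3. Scheduled 12%. Quintara agreement on 10-1-1-3: 10-1-2-3 not covered. → 12%.
Line B: passenger car → 10-4; hybrid → 10-4-3; g.v.w. 12 t → 10-4-3-3. Scheduled 27%. No special measure applies. → 27%.
Line C: motorcycle → 10-3; hybrid → 10-3-2; g.v.w. 7 t → 10-3-2-1. Scheduled 34%. No special measure applies. → 34%.
Line D: passenger car → 10-4; battery-electric → 10-4-2; g.v.w. 7 t → 10-4-2-1. Scheduled 5%. No special measure applies. → 5%.
Line E: goods vehicle → 10-1; battery-electric → 10-1-1; g.v.w. 12 t → 10-1-1-1. Scheduled 37%. Rothland agreement on 10-1-1: RVC < 35%. → 37%.
Sum: 12% + 27% + 34% + 5% + 37% = 115%.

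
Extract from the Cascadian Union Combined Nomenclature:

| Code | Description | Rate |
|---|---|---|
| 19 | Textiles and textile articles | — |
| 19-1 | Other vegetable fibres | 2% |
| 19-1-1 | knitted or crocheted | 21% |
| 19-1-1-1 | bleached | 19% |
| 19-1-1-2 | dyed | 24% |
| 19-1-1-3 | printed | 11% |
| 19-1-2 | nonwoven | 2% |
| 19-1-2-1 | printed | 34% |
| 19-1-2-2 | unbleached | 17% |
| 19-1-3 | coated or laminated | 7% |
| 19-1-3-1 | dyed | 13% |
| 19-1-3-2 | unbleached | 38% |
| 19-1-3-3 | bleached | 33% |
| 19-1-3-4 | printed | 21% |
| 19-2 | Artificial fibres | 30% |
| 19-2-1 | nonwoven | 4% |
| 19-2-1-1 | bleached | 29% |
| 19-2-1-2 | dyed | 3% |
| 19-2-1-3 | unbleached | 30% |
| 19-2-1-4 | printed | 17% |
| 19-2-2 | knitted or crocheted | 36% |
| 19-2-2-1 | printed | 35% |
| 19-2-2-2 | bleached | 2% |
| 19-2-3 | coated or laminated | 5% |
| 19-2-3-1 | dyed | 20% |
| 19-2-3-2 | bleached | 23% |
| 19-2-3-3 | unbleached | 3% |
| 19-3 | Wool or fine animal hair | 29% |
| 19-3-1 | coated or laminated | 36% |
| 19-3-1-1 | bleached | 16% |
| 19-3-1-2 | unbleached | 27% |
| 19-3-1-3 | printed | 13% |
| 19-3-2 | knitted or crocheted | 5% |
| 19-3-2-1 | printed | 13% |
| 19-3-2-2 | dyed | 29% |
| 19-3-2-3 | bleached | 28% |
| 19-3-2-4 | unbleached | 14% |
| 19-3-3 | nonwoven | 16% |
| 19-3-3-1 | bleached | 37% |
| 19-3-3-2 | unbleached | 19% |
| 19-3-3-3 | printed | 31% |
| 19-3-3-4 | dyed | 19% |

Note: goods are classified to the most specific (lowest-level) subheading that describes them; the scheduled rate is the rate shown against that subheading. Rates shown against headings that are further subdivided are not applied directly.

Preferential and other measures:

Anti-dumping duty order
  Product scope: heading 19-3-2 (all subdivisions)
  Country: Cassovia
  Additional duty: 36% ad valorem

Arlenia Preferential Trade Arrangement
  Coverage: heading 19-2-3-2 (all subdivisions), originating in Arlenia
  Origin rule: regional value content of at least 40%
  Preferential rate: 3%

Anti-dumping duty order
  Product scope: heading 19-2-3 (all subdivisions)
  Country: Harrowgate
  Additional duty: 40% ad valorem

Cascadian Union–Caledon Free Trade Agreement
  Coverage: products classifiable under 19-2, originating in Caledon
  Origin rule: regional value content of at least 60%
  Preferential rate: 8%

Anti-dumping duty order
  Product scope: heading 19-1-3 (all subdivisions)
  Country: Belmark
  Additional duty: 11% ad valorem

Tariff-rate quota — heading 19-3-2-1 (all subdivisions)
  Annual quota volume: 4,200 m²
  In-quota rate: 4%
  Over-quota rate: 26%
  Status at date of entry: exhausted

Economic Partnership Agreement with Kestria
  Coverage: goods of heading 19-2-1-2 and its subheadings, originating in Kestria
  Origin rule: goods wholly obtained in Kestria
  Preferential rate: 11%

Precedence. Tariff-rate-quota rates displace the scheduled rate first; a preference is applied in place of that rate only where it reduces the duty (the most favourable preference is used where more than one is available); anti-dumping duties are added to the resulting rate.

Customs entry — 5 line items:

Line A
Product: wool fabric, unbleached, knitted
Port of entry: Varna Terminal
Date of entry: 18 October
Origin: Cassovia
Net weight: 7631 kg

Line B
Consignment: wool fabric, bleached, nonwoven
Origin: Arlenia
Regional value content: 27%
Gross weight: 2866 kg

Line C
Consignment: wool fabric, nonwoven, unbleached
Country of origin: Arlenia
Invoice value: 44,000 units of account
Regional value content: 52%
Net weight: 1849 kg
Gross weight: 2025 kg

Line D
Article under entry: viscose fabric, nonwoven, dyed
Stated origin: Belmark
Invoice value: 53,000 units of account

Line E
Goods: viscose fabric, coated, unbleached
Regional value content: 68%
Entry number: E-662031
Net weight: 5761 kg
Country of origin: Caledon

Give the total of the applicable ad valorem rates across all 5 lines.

Line A: wool → 19-3; knitted → 19-3-2; unbleached → 19-3-2-4. Scheduled 14%. anti-dumping (Cassovia, 19-3-2): +36%; total 14% + 36% = 50%. → 50%.
Line B: wool → 19-3; nonwoven → 19-3-3; bleached → 19-3-3-1. Scheduled 37%. Arlenia agreement on 19-2-3-2: 19-3-3-1 not covered. → 37%.
Line C: wool → 19-3; nonwoven → 19-3-3; unbleached → 19-3-3-2. Scheduled 19%. Arlenia agreement on 19-2-3-2: 19-3-3-2 not covered. → 19%.
Line D: viscose → 19-2; nonwoven → 19-2-1; dyed → 19-2-1-2. Scheduled 3%. No special measure applies. → 3%.
Line E: viscose → 19-2; coated → 19-2-3; unbleached → 19-2-3-3. Scheduled 3%. Caledon agreement on 19-2: RVC ≥ 60% → 8% available; preference 8% not lower than 3% → no reduction. → 3%.
Sum: 50% + 37% + 19% + 3% + 3% = 112%.

112%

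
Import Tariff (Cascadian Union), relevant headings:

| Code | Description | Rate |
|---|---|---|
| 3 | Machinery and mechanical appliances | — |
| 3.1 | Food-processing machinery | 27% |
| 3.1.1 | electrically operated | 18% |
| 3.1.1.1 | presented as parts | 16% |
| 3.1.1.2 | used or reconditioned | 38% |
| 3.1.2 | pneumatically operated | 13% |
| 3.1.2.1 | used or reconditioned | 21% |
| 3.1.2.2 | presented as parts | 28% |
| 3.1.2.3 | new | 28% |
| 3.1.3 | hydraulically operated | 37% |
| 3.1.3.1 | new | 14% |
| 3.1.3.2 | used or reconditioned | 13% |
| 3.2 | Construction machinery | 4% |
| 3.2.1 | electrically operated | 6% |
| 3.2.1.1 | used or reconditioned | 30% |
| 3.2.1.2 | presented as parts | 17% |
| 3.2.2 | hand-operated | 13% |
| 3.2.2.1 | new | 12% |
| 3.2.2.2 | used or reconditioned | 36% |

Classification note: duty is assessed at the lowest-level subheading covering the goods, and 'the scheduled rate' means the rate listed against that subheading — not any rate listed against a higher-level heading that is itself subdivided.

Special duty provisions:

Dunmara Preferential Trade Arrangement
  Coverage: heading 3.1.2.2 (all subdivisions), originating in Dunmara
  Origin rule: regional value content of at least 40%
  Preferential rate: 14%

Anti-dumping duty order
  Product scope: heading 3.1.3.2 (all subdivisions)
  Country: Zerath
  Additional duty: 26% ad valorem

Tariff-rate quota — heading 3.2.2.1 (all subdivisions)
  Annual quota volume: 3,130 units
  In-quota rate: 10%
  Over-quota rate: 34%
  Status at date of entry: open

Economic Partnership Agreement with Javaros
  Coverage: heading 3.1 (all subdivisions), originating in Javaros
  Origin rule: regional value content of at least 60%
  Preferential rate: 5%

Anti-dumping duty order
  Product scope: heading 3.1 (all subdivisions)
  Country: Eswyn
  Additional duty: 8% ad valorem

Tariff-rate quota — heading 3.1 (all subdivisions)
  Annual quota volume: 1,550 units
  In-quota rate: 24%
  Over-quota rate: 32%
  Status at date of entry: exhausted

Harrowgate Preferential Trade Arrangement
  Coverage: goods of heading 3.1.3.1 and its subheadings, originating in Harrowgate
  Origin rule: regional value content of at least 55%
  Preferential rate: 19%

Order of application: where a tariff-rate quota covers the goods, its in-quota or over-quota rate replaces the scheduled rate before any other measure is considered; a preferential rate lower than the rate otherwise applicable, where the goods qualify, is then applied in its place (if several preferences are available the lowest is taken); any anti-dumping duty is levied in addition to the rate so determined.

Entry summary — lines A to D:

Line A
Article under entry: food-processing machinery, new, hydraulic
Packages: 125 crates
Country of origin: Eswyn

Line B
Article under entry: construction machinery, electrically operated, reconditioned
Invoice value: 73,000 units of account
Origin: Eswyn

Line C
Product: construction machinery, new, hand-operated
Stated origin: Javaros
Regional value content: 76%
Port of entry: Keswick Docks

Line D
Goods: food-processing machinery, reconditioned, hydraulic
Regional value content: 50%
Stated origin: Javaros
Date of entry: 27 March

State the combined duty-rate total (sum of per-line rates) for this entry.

Line A: food-processing → 3.1; hydraulic → 3.1.3; new → 3.1.3.1. Scheduled 14%. quota on 3.1 exhausted → over-quota 32%; anti-dumping (Eswyn, 3.1): +8%; total 32% + 8% = 40%. → 40%.
Line B: construction → 3.2; electrically operated → 3.2.1; reconditioned → 3.2.1.1. Scheduled 30%. No special measure applies. → 30%.
Line C: construction → 3.2; hand-operated → 3.2.2; new → 3.2.2.1. Scheduled 12%. quota on 3.2.2.1 open → in-quota 10%; Javaros agreement on 3.1: 3.2.2.1 not covered. → 10%.
Line D: food-processing → 3.1; hydraulic → 3.1.3; reconditioned → 3.1.3.2. Scheduled 13%. quota on 3.1 exhausted → over-quota 32%; Javaros agreement on 3.1: RVC < 60%. → 32%.
Sum: 40% + 30% + 10% + 32% = 112%.

112%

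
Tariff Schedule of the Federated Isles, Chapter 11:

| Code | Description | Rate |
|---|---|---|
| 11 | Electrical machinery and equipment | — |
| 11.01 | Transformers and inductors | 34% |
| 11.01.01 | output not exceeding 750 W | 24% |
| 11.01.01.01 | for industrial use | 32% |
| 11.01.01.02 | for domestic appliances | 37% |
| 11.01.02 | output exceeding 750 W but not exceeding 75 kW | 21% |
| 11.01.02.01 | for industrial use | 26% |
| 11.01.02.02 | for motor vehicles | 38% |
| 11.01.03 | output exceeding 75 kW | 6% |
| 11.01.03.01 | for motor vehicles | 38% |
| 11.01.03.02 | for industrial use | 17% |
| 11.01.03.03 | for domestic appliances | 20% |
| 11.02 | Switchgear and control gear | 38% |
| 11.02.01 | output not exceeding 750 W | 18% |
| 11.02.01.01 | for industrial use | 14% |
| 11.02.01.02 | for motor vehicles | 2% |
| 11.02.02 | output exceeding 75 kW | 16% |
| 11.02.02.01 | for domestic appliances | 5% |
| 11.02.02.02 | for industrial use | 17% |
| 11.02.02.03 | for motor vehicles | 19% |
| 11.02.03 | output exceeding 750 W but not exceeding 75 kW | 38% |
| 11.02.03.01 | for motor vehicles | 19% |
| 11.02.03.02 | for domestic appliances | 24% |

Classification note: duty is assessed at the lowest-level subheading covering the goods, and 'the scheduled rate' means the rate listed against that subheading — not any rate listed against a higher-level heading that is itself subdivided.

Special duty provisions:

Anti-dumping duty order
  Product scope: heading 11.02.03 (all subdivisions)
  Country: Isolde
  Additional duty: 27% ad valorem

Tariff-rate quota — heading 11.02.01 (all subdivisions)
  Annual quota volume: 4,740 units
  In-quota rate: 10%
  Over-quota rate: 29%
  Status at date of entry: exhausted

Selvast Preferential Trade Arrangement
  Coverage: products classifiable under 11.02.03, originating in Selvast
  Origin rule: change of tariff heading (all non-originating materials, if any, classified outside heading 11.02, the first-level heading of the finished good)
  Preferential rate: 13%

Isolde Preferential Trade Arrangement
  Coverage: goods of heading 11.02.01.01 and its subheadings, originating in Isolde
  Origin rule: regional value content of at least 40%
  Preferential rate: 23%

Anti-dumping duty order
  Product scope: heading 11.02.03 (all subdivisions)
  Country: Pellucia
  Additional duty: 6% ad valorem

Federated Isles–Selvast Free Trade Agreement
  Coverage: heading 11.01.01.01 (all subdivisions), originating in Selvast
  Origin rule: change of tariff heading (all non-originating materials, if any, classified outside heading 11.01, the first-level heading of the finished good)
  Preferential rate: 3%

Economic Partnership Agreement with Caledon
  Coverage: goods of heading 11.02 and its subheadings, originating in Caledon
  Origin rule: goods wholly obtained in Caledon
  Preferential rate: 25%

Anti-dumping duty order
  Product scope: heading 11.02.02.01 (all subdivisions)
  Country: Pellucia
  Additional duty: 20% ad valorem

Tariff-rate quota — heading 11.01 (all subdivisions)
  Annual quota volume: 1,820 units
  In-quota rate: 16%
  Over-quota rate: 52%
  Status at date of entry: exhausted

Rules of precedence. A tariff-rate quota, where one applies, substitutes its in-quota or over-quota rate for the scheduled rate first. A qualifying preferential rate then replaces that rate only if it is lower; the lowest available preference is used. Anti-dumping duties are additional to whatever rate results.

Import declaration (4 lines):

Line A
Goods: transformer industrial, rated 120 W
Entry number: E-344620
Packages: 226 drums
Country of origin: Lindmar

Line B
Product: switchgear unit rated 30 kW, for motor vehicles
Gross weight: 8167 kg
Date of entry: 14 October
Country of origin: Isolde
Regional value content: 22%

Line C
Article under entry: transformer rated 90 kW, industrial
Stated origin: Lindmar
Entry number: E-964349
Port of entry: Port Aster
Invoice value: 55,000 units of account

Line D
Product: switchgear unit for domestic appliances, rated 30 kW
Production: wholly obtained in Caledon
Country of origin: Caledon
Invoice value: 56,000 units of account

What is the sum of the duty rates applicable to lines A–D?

Line A: transformer → 11.01; rated 120 W → 11.01.01; industrial → 11.01.01.01. Scheduled 32%. quota on 11.01 exhausted → over-quota 52%. → 52%.
Line B: switchgear unit → 11.02; rated 30 kW → 11.02.03; for motor vehicles → 11.02.03.01. Scheduled 19%. Isolde agreement on 11.02.01.01: 11.02.03.01 not covered; anti-dumping (Isolde, 11.02.03): +27%; total 19% + 27% = 46%. → 46%.
Line C: transformer → 11.01; rated 90 kW → 11.01.03; industrial → 11.01.03.02. Scheduled 17%. quota on 11.01 exhausted → over-quota 52%. → 52%.
Line D: switchgear unit → 11.02; rated 30 kW → 11.02.03; for domestic appliances → 11.02.03.02. Scheduled 24%. Caledon agreement on 11.02: wholly obtained → 25% available; preference 25% not lower than 24% → no reduction. → 24%.
Sum: 52% + 46% + 52% + 24% = 174%.

174%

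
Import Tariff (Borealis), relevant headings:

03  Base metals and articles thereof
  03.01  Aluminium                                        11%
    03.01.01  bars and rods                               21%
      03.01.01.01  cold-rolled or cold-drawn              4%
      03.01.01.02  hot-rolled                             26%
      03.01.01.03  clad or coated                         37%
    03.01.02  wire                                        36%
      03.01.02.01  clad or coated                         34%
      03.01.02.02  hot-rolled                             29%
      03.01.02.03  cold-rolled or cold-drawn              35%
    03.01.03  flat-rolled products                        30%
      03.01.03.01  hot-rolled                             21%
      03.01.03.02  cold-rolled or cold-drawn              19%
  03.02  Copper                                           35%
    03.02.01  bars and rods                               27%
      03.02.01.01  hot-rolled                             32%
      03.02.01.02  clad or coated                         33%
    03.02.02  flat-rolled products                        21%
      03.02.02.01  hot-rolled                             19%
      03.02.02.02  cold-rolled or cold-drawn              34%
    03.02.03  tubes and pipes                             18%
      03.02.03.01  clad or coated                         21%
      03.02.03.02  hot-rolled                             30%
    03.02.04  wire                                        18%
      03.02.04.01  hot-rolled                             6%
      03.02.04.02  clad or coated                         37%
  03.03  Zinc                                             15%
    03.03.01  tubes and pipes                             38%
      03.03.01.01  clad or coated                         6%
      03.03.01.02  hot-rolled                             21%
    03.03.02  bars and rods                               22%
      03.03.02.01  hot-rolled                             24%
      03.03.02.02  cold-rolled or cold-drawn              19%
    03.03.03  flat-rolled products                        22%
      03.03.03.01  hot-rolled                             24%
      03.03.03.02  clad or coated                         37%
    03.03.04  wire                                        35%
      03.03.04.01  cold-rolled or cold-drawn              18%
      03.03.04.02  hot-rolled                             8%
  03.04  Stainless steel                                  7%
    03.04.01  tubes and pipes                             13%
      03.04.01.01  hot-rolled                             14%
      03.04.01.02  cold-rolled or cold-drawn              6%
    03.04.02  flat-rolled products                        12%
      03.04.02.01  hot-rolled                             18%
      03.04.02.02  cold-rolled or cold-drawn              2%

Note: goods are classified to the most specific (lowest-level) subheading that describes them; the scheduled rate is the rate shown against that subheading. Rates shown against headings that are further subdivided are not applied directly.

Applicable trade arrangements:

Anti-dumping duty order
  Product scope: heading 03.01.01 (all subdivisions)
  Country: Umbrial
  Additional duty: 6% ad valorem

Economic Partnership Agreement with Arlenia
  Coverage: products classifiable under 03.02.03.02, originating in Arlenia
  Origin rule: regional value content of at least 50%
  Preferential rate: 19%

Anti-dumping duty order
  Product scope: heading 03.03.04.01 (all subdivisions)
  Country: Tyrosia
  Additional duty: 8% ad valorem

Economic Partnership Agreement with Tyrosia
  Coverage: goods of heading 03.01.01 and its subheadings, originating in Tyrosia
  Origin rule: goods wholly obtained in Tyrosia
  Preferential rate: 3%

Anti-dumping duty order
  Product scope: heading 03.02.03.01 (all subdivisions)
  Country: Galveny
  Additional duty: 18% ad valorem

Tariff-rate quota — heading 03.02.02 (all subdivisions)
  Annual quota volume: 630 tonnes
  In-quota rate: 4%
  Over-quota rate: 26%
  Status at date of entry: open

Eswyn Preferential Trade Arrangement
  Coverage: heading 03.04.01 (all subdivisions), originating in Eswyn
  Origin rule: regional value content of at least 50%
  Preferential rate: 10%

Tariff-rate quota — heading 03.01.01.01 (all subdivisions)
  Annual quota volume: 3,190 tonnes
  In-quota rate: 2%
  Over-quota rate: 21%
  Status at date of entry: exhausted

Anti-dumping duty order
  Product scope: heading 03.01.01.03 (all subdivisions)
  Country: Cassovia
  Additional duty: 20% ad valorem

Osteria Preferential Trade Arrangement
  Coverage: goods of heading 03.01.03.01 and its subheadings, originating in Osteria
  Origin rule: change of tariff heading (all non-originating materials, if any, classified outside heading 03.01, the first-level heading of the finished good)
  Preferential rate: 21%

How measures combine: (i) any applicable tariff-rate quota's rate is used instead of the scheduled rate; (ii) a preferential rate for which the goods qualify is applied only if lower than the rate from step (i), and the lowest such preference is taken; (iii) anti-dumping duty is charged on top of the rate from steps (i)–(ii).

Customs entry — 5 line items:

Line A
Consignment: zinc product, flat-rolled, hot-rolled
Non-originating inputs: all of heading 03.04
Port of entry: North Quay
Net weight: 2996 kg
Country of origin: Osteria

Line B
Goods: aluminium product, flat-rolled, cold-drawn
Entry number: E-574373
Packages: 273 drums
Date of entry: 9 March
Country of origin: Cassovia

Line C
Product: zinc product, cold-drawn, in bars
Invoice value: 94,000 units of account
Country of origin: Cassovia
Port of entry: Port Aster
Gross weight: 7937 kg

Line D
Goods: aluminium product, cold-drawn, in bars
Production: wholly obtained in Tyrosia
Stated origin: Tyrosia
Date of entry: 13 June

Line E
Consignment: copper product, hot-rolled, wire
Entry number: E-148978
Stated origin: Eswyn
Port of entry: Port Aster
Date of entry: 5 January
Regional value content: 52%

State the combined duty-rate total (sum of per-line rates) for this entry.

Line A: zinc → 03.03; flat-rolled → 03.03.03; hot-rolled → 03.03.03.01. Scheduled 24%. Osteria agreement on 03.01.03.01: 03.03.03.01 not covered. → 24%.
Line B: aluminium → 03.01; flat-rolled → 03.01.03; cold-drawn → 03.01.03.02. Scheduled 19%. No special measure applies. → 19%.
Line C: zinc → 03.03; in bars → 03.03.02; cold-drawn → 03.03.02.02. Scheduled 19%. No special measure applies. → 19%.
Line D: aluminium → 03.01; in bars → 03.01.01; cold-drawn → 03.01.01.01. Scheduled 4%. quota on 03.01.01.01 exhausted → over-quota 21%; Tyrosia agreement on 03.01.01: wholly obtained → 3% available; preferential 3%. → 3%.
Line E: copper → 03.02; wire → 03.02.04; hot-rolled → 03.02.04.01. Scheduled 6%. Eswyn agreement on 03.04.01: 03.02.04.01 not covered. → 6%.
Sum: 24% + 19% + 19% + 3% + 6% = 71%.

71%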